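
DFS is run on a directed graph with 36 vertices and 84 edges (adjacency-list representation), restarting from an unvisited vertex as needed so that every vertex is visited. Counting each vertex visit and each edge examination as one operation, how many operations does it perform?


A full DFS traversal processes each vertex exactly once (push/pop on stack).
Each directed edge is examined once.
V = 36, E = 84
V + E = 120


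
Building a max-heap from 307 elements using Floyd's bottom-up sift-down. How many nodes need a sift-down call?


In a heap of 307 elements (0-indexed array):
  Last element index: 306
  Parent of last element: floor((306 - 1) / 2) = 152
  Internal nodes: indices 0 to 152
  Count = floor(307/2) = 153


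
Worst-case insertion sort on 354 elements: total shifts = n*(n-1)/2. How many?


Sum of shifts = 1 + 2 + 3 + ... + 353
= 354 * 353 / 2
= 124962 / 2
= 62481


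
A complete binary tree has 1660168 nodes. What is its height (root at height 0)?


In a complete binary tree, level k holds nodes 2^k .. 2^(k+1)-1 (1-indexed).
Height = floor(log2(n)) = floor(log2(1660168)) = 20
Check: 2^20 = 1048576 <= 1660168 < 2097152 = 2^21


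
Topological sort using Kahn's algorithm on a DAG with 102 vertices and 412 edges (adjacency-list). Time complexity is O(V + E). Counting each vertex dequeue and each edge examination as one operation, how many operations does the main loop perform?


Kahn's algorithm:
  1. Compute in-degrees: O(V + E)
  2. Process queue: each vertex dequeued once (O(V))
     each edge examined once (O(E))
Total = V + E = 102 + 412 = 514


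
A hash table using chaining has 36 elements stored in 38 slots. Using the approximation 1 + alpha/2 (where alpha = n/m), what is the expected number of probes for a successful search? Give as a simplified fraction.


Load factor alpha = n/m = 36/38
Expected probes = 1 + alpha/2 = 1 + 36/(2*38)
= 1 + 36/76
= 76/76 + 36/76
= 112/76
Simplify: 28/19


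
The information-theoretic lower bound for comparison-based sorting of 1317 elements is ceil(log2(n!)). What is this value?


A binary decision tree of height h has at most 2^h leaves and needs at least n! of them, so h >= ceil(log2(n!)).
1317! is far too large to multiply out, so use Stirling's series:
  ln(n!) ~ n ln n - n + (1/2) ln(2 pi n) + 1/(12n)  (error below 1/(360 n^3), negligible here)
  ln(1317) = 7.1831117
  n ln n = 1317 * 7.1831117 = 9460.1581
  (1/2) ln(2 pi * 1317) = (1/2) ln(8274.9550) = 4.5105
  1/(12*1317) = 0.0001
  ln(1317!) ~ 9460.1581 - 1317 + 4.5105 + 0.0001 = 8147.6687
Convert to base 2: log2(1317!) = 8147.6687 / ln 2 = 8147.6687 / 0.69314718 = 11754.6012
ceil(11754.6012) = 11755


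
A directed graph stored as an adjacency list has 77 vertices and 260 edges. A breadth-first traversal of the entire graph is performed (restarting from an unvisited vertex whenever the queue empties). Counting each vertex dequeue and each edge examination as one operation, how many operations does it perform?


A full BFS traversal dequeues each vertex once and examines each edge once.
Vertex visits: 77
Edge visits: 260
V + E = 77 + 260 = 337


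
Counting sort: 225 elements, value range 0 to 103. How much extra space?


n = 225 (output array)
k = 104 (count array for 104 distinct values)
Extra space = 225 + 104 = 329


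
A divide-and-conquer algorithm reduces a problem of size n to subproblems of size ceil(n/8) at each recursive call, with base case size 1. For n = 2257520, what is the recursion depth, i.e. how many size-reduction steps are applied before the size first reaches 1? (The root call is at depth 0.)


Each step divides the size by 8 (rounding up); after k steps the size is ceil(n/8^k), which equals 1 exactly when 8^k >= n.
So the depth is the smallest k with 8^k >= 2257520, i.e. ceil(log_8(2257520)).
8^7 = 2097152 < 2257520 <= 16777216 = 8^8
Recursion depth = 8


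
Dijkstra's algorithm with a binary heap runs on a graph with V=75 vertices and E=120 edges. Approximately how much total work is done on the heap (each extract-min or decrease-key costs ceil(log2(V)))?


Dijkstra with a binary heap: each vertex is extracted once, each edge may relax once.
Each heap operation costs O(log V).
V + E = 75 + 120 = 195
ceil(log2(75)) = 7 (since 2^6 = 64 < 75 <= 128 = 2^7)
Total heap work = (V+E) * ceil(log2(V)) = 195 * 7 = 1365


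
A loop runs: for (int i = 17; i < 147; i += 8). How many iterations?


Loop starts at i = 17, increments by 8, stops when i >= 147.
Number of iterations = ceil((147 - 17) / 8)
= ceil(130 / 8)
= 17


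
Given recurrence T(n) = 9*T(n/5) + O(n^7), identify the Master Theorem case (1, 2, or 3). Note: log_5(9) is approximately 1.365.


Master Theorem parameters: a=9, b=5, c=7
log_b(a) = 1.365
Compare b^c with a: 5^7 = 78125 > 9, so c > log_b(a).
Comparing c=7 vs log_b(a)=1.365:
7 > 1.365 => Case 3
Result: T(n) = O(n^7)
Master Theorem case = 3


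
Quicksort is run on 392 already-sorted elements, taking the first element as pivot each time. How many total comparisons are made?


Sum of comparisons per partition:
391 + 390 + ... + 1 + 0
= 392 * (392 - 1) / 2
= 392 * 391 / 2
= 76636


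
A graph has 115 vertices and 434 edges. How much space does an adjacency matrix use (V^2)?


Adjacency matrix: V x V grid of entries
Space = V^2 = 115^2 = 115 * 115 = 13225


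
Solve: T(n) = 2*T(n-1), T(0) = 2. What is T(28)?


Unrolling:
T(28) = 2*T(27) = 2^2*T(26) = ... = 2^28*T(0)
= 2^28 * 2
= 268435456 * 2 = 536870912


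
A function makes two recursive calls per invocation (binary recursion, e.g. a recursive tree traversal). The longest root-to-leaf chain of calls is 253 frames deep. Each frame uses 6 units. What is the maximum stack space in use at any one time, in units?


Binary recursion: the two calls run one after the other, so only one root-to-leaf chain of frames is on the stack at a time.
Maximum depth (longest chain) = 253 frames
Each frame = 6 units
Max stack space = 253 * 6 = 1518


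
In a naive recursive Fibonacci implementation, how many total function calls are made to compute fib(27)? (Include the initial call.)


Let C(m) = total calls to evaluate fib(m). Then C(0)=C(1)=1, and
C(m) = 1 + C(m-1) + C(m-2) for m >= 2.
Build the table (each entry = 1 + previous two):
  C(0) = 1
  C(1) = 1
  C(2) = 1 + 1 + 1 = 3
  C(3) = 1 + 3 + 1 = 5
  C(4) = 1 + 5 + 3 = 9
  C(5) = 1 + 9 + 5 = 15
  C(6) = 1 + 15 + 9 = 25
  C(7) = 1 + 25 + 15 = 41
  C(8) = 1 + 41 + 25 = 67
  C(9) = 1 + 67 + 41 = 109
  C(10) = 1 + 109 + 67 = 177
  C(11) = 1 + 177 + 109 = 287
  C(12) = 1 + 287 + 177 = 465
  C(13) = 1 + 465 + 287 = 753
  C(14) = 1 + 753 + 465 = 1219
  C(15) = 1 + 1219 + 753 = 1973
  C(16) = 1 + 1973 + 1219 = 3193
  C(17) = 1 + 3193 + 1973 = 5167
  C(18) = 1 + 5167 + 3193 = 8361
  C(19) = 1 + 8361 + 5167 = 13529
  C(20) = 1 + 13529 + 8361 = 21891
  C(21) = 1 + 21891 + 13529 = 35421
  C(22) = 1 + 35421 + 21891 = 57313
  C(23) = 1 + 57313 + 35421 = 92735
  C(24) = 1 + 92735 + 57313 = 150049
  C(25) = 1 + 150049 + 92735 = 242785
  C(26) = 1 + 242785 + 150049 = 392835
  C(27) = 1 + 392835 + 242785 = 635621
Total calls for fib(27) = 635621


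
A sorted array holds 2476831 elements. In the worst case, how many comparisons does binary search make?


Halving sequence: 2476831 -> 1238415 -> 619207 -> 309603 -> 154801 -> 77400 -> 38700 -> 19350 -> 9675 -> 4837 -> 2418 -> 1209 -> 604 -> 302 -> 151 -> 75 -> 37 -> 18 -> 9 -> 4 -> 2 -> 1
Number of halvings = 21
Max comparisons = 21 + 1 = 22


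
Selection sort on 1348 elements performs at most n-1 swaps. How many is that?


Each of the 1347 passes places one element in its final position.
Pass 1: swap minimum into position 0
Pass 2: swap minimum of remaining into position 1
...
Pass 1347: last two elements, one swap
Maximum swaps = 1348 - 1 = 1347


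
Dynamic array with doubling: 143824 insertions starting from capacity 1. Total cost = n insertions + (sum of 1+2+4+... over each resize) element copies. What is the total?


n = 143824
Insertion costs: 143824
Resizes copy 1, 2, 4, ... up to the largest power of 2 that is <= n-1 = 143823, i.e. 131072.
Copy costs = 1 + 2 + 4 + 8 + 16 + 32 + 64 + 128 + 256 + 512 + 1024 + 2048 + 4096 + 8192 + 16384 + 32768 + 65536 + 131072 = 262143
Total = 143824 + 262143 = 405967


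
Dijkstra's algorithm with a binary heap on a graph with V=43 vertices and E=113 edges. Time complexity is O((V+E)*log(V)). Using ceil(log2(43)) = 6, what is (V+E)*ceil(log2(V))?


Dijkstra with a binary heap: each vertex is extracted once, each edge may relax once.
Each heap operation costs O(log V).
V + E = 43 + 113 = 156
ceil(log2(43)) = 6 (since 2^5 = 32 < 43 <= 64 = 2^6)
Total heap work = (V+E) * ceil(log2(V)) = 156 * 6 = 936


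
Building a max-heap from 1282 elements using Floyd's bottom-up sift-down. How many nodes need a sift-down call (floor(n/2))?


In a heap of 1282 elements (0-indexed array):
  Last element index: 1281
  Parent of last element: floor((1281 - 1) / 2) = 640
  Internal nodes: indices 0 to 640
  Count = floor(1282/2) = 641


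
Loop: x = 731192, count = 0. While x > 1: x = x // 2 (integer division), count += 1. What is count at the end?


The variable x halves each step:
x = 731192 -> 365596 -> 182798 -> 91399 -> 45699 -> 22849 -> 11424 -> 5712 -> 2856 -> 1428 -> 714 -> 357 -> 178 -> 89 -> 44 -> 22 -> 11 -> 5 -> 2 -> 1
Number of halvings = floor(log2(731192)) = 19


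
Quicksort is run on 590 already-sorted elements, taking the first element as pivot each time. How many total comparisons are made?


Sum of comparisons per partition:
589 + 588 + ... + 1 + 0
= 590 * (590 - 1) / 2
= 590 * 589 / 2
= 173755


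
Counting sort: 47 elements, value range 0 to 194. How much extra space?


n = 47 (output array)
k = 195 (count array for 195 distinct values)
Extra space = 47 + 195 = 242


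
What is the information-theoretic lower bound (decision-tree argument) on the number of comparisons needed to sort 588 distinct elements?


A binary decision tree of height h has at most 2^h leaves and needs at least n! of them, so h >= ceil(log2(n!)).
588! is far too large to multiply out, so use Stirling's series:
  ln(n!) ~ n ln n - n + (1/2) ln(2 pi n) + 1/(12n)  (error below 1/(360 n^3), negligible here)
  ln(588) = 6.3767269
  n ln n = 588 * 6.3767269 = 3749.5154
  (1/2) ln(2 pi * 588) = (1/2) ln(3694.5130) = 4.1073
  1/(12*588) = 0.0001
  ln(588!) ~ 3749.5154 - 588 + 4.1073 + 0.0001 = 3165.6228
Convert to base 2: log2(588!) = 3165.6228 / ln 2 = 3165.6228 / 0.69314718 = 4567.0283
ceil(4567.0283) = 4568


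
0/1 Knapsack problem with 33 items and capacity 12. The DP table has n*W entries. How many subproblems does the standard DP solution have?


The DP table is indexed by (item, capacity).
Rows: 33 items
Columns: 12 capacity values (1 to W)
Total subproblems = 33 * 12 = 396


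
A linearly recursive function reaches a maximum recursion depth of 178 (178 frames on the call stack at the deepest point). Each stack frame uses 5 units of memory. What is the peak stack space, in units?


Maximum recursion depth = 178 frames
Memory per frame = 5 units
Total stack space = depth * frame_size
= 178 * 5 = 890


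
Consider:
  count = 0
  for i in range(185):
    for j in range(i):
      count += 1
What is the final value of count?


For each i, the inner loop runs i times:
  i=0: inner runs 0 times
  i=1: inner runs 1 time
  i=2: inner runs 2 times
  i=3: inner runs 3 times
  i=4: inner runs 4 times
  i=5: inner runs 5 times
  i=6: inner runs 6 times
  i=7: inner runs 7 times
  ...
Total = 0 + 1 + 2 + ... + 184 = 185*(185-1)/2 = 17020


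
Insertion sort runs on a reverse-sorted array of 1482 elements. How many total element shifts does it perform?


Sum of shifts = 1 + 2 + 3 + ... + 1481
= 1482 * 1481 / 2
= 2194842 / 2
= 1097421


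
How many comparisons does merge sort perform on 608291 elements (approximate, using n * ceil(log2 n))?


Recursion depth: ceil(log2(608291)) = 20
Each recursion level merges n = 608291 elements
Total = 608291 * 20 = 12165820


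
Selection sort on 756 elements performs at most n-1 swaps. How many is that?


Each of the 755 passes places one element in its final position.
Pass 1: swap minimum into position 0
Pass 2: swap minimum of remaining into position 1
...
Pass 755: last two elements, one swap
Maximum swaps = 756 - 1 = 755


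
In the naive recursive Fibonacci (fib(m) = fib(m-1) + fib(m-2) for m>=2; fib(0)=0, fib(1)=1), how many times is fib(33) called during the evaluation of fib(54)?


Let N(m) = number of times fib(m) is called while evaluating fib(54).
N(54) = 1 (the initial call).
N(53) = 1 (only fib(54) calls it).
For 1 <= m <= 52: fib(m) is called by fib(m+1) and fib(m+2), so
  N(m) = N(m+1) + N(m+2).
fib(0) is called only by fib(2), so N(0) = N(2).
Walk down from m=54:
  N(54)=1, N(53)=1, N(52)=2, N(51)=3, N(50)=5, N(49)=8, N(48)=13, N(47)=21, N(46)=34, N(45)=55, N(44)=89, N(43)=144, N(42)=233, N(41)=377, N(40)=610, N(39)=987, N(38)=1597, N(37)=2584, N(36)=4181, N(35)=6765, N(34)=10946, N(33)=17711
N(33) = 17711


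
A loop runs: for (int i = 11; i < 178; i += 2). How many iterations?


Loop starts at i = 11, increments by 2, stops when i >= 178.
Number of iterations = ceil((178 - 11) / 2)
= ceil(167 / 2)
= 84


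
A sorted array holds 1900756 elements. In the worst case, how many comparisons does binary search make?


Halving sequence: 1900756 -> 950378 -> 475189 -> 237594 -> 118797 -> 59398 -> 29699 -> 14849 -> 7424 -> 3712 -> 1856 -> 928 -> 464 -> 232 -> 116 -> 58 -> 29 -> 14 -> 7 -> 3 -> 1
Number of halvings = 20
Max comparisons = 20 + 1 = 21


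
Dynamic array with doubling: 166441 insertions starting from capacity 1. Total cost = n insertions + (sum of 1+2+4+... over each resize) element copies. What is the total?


n = 166441
Insertion costs: 166441
Resizes copy 1, 2, 4, ... up to the largest power of 2 that is <= n-1 = 166440, i.e. 131072.
Copy costs = 1 + 2 + 4 + 8 + 16 + 32 + 64 + 128 + 256 + 512 + 1024 + 2048 + 4096 + 8192 + 16384 + 32768 + 65536 + 131072 = 262143
Total = 166441 + 262143 = 428584


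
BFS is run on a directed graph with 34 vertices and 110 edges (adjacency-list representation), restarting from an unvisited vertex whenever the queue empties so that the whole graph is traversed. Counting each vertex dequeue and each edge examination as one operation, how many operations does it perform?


A full BFS traversal dequeues each vertex exactly once and examines each directed edge exactly once.
V = 34 (vertex processing cost)
E = 110 (edge examination cost)
Total operations proportional to V + E = 34 + 110 = 144


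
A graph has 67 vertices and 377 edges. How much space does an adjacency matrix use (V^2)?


Adjacency matrix: V x V grid of entries
Space = V^2 = 67^2 = 67 * 67 = 4489


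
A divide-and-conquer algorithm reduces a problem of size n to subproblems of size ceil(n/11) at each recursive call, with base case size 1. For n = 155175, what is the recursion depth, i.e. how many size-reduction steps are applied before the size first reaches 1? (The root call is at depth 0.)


Each step divides the size by 11 (rounding up); after k steps the size is ceil(n/11^k), which equals 1 exactly when 11^k >= n.
So the depth is the smallest k with 11^k >= 155175, i.e. ceil(log_11(155175)).
11^4 = 14641 < 155175 <= 161051 = 11^5
Recursion depth = 5


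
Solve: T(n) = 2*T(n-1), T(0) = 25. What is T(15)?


Unrolling:
T(15) = 2*T(14) = 2^2*T(13) = ... = 2^15*T(0)
= 2^15 * 25
= 32768 * 25 = 819200


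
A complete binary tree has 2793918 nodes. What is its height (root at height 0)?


In a complete binary tree, level k holds nodes 2^k .. 2^(k+1)-1 (1-indexed).
Height = floor(log2(n)) = floor(log2(2793918)) = 21
Check: 2^21 = 2097152 <= 2793918 < 4194304 = 2^22


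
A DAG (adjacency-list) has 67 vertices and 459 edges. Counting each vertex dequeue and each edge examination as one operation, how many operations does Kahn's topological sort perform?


V = 67 (vertex processing)
E = 459 (edge processing)
V + E = 67 + 459 = 526


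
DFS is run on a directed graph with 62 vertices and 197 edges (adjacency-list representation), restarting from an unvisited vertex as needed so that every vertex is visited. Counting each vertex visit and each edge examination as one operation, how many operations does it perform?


A full DFS traversal processes each vertex exactly once (push/pop on stack).
Each directed edge is examined once.
V = 62, E = 197
V + E = 259


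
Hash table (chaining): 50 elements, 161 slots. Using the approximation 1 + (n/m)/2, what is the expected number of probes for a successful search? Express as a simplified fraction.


Computing expected probes:
alpha = 50/161
= 1 + alpha/2
= 1 + 50/(2*161)
= (2*161 + 50) / (2*161)
= 372/322 = 186/161


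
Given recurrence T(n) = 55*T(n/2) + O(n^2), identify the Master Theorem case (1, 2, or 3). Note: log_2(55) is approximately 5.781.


Master Theorem parameters: a=55, b=2, c=2
log_b(a) = 5.781
Compare b^c with a: 2^2 = 4 < 55, so c < log_b(a).
Comparing c=2 vs log_b(a)=5.781:
2 < 5.781 => Case 1
Result: T(n) = O(n^(log_2 55)) ~ O(n^5.781)
Master Theorem case = 1


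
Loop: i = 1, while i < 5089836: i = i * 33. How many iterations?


i multiplies by 33 each step:
i = 1 -> 33 -> 1089 -> 35937 -> 1185921 -> 39135393 (stop)
Iterations = ceil(log_33(5089836)) = 5


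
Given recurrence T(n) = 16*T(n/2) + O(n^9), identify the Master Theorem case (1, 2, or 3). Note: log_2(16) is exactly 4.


Master Theorem parameters: a=16, b=2, c=9
log_b(a) = 4
Compare b^c with a: 2^9 = 512 > 16, so c > log_b(a).
Comparing c=9 vs log_b(a)=4:
9 > 4 => Case 3
Result: T(n) = O(n^9)
Master Theorem case = 3


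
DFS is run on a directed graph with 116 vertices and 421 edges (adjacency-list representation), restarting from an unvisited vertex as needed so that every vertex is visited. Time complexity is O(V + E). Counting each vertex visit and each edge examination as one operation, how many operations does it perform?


A full DFS traversal processes each vertex exactly once (push/pop on stack).
Each directed edge is examined once.
V = 116, E = 421
V + E = 537


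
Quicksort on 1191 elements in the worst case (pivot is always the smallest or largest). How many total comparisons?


In the worst case, each partition step picks the worst pivot:
  Partition 1: 1190 comparisons (n-1 elements to compare)
  Partition 2: 1189 comparisons
  Partition 3: 1188 comparisons
  Partition 4: 1187 comparisons
  Partition 5: 1186 comparisons
  ...
  Last partition: 0 comparisons
Total = (n-1) + (n-2) + ... + 1 + 0 = n*(n-1)/2
= 1191*1190/2 = 708645


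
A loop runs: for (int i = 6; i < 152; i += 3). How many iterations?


Loop starts at i = 6, increments by 3, stops when i >= 152.
Number of iterations = ceil((152 - 6) / 3)
= ceil(146 / 3)
= 49


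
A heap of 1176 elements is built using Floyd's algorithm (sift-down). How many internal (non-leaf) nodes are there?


Leaf nodes occupy roughly half the array.
Sift-down is called for each internal node, starting from the last one.
Internal nodes = floor(n/2) = floor(1176/2) = 588


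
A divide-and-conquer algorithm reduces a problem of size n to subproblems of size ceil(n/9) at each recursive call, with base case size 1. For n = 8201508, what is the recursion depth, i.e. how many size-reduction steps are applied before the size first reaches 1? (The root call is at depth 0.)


Each step divides the size by 9 (rounding up); after k steps the size is ceil(n/9^k), which equals 1 exactly when 9^k >= n.
So the depth is the smallest k with 9^k >= 8201508, i.e. ceil(log_9(8201508)).
9^7 = 4782969 < 8201508 <= 43046721 = 9^8
Recursion depth = 8


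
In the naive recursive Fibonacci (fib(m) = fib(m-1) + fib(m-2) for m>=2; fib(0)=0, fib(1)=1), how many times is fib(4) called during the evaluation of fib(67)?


Let N(m) = number of times fib(m) is called while evaluating fib(67).
N(67) = 1 (the initial call).
N(66) = 1 (only fib(67) calls it).
For 1 <= m <= 65: fib(m) is called by fib(m+1) and fib(m+2), so
  N(m) = N(m+1) + N(m+2).
fib(0) is called only by fib(2), so N(0) = N(2).
Walk down from m=67:
  N(67)=1, N(66)=1, N(65)=2, N(64)=3, N(63)=5, N(62)=8, N(61)=13, N(60)=21, N(59)=34, N(58)=55, N(57)=89, N(56)=144, N(55)=233, N(54)=377, N(53)=610, N(52)=987, N(51)=1597, N(50)=2584, N(49)=4181, N(48)=6765, N(47)=10946, N(46)=17711, N(45)=28657, N(44)=46368, N(43)=75025, N(42)=121393, N(41)=196418, N(40)=317811, N(39)=514229, N(38)=832040, N(37)=1346269, N(36)=2178309, N(35)=3524578, N(34)=5702887, N(33)=9227465, N(32)=14930352, N(31)=24157817, N(30)=39088169, N(29)=63245986, N(28)=102334155, N(27)=165580141, N(26)=267914296, N(25)=433494437, N(24)=701408733, N(23)=1134903170, N(22)=1836311903, N(21)=2971215073, N(20)=4807526976, N(19)=7778742049, N(18)=12586269025, N(17)=20365011074, N(16)=32951280099, N(15)=53316291173, N(14)=86267571272, N(13)=139583862445, N(12)=225851433717, N(11)=365435296162, N(10)=591286729879, N(9)=956722026041, N(8)=1548008755920, N(7)=2504730781961, N(6)=4052739537881, N(5)=6557470319842, N(4)=10610209857723
N(4) = 10610209857723


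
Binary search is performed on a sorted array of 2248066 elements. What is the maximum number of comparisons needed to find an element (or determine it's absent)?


Binary search halves the search space each comparison:
  Step 1: search space = 2248066 -> 1124033
  Step 2: search space = 1124033 -> 562016
  Step 3: search space = 562016 -> 281008
  Step 4: search space = 281008 -> 140504
  Step 5: search space = 140504 -> 70252
  Step 6: search space = 70252 -> 35126
  Step 7: search space = 35126 -> 17563
  Step 8: search space = 17563 -> 8781
  Step 9: search space = 8781 -> 4390
  Step 10: search space = 4390 -> 2195
  Step 11: search space = 2195 -> 1097
  Step 12: search space = 1097 -> 548
  Step 13: search space = 548 -> 274
  Step 14: search space = 274 -> 137
  Step 15: search space = 137 -> 68
  Step 16: search space = 68 -> 34
  Step 17: search space = 34 -> 17
  Step 18: search space = 17 -> 8
  Step 19: search space = 8 -> 4
  Step 20: search space = 4 -> 2
  Step 21: search space = 2 -> 1
  Step 22: search space = 1 (final check)
Maximum comparisons = floor(log2(2248066)) + 1 = 21 + 1 = 22


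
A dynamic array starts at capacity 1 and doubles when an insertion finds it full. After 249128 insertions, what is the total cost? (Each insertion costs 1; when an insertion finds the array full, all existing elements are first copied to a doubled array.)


Insertion cost: 249128 (one per element)
Resizes occur just before inserting elements 2, 3, 5, 9, ...
Elements copied at each resize: 1 + 2 + 4 + 8 + 16 + 32 + 64 + 128 + 256 + 512 + 1024 + 2048 + 4096 + 8192 + 16384 + 32768 + 65536 + 131072
Sum of copies = 262143 (geometric series: 2^k - 1)
Total = 249128 + 262143 = 511271


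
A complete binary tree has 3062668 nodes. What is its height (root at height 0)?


In a complete binary tree, level k holds nodes 2^k .. 2^(k+1)-1 (1-indexed).
Height = floor(log2(n)) = floor(log2(3062668)) = 21
Check: 2^21 = 2097152 <= 3062668 < 4194304 = 2^22


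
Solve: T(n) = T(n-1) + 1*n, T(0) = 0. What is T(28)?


Expanding the recurrence:
T(28) = T(27) + 1*28
       = T(26) + 1*27 + 1*28
       ...
       = T(0) + 1*(1 + 2 + ... + 28)
       = 0 + 1 * 28*29/2
       = 0 + 1 * 406
       = 0 + 406 = 406


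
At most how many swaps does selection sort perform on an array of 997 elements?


Each of the 996 passes places one element in its final position.
Pass 1: swap minimum into position 0
Pass 2: swap minimum of remaining into position 1
...
Pass 996: last two elements, one swap
Maximum swaps = 997 - 1 = 996


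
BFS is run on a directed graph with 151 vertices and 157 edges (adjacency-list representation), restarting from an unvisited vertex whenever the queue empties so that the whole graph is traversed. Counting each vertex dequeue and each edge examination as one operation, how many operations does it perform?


A full BFS traversal dequeues each vertex exactly once and examines each directed edge exactly once.
V = 151 (vertex processing cost)
E = 157 (edge examination cost)
Total operations proportional to V + E = 151 + 157 = 308


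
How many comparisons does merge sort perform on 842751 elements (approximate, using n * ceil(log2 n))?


Recursion depth: ceil(log2(842751)) = 20
Each recursion level merges n = 842751 elements
Total = 842751 * 20 = 16855020


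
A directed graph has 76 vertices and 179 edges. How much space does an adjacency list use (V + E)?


Adjacency list: one list head per vertex + one entry per edge
Vertex heads: 76
Edge entries: 179
Total = 76 + 179 = 255


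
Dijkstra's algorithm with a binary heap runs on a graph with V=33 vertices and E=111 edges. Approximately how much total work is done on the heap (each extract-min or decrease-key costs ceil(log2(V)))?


Dijkstra with a binary heap: each vertex is extracted once, each edge may relax once.
Each heap operation costs O(log V).
V + E = 33 + 111 = 144
ceil(log2(33)) = 6 (since 2^5 = 32 < 33 <= 64 = 2^6)
Total heap work = (V+E) * ceil(log2(V)) = 144 * 6 = 864


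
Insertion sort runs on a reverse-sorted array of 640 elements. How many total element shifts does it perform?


Sum of shifts = 1 + 2 + 3 + ... + 639
= 640 * 639 / 2
= 408960 / 2
= 204480


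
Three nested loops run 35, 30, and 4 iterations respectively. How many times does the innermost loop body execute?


Loop 1 (outermost): 35 iterations
Loop 2 (middle): 30 iterations per outer
Loop 3 (innermost): 4 iterations per middle
Total = 35 * 30 * 4 = 4200


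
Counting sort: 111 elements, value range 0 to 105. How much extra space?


n = 111 (output array)
k = 106 (count array for 106 distinct values)
Extra space = 111 + 106 = 217


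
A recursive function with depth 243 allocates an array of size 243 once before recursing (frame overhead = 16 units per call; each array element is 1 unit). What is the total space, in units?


Array allocation: 243 units (allocated once)
Stack frames: 243 deep * 16 per frame = 3888 units
Total = 243 + 3888 = 4131


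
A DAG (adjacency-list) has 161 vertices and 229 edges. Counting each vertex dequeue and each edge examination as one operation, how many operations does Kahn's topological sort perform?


V = 161 (vertex processing)
E = 229 (edge processing)
V + E = 161 + 229 = 390


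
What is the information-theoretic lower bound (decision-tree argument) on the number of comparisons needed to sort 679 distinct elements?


A binary decision tree of height h has at most 2^h leaves and needs at least n! of them, so h >= ceil(log2(n!)).
679! is far too large to multiply out, so use Stirling's series:
  ln(n!) ~ n ln n - n + (1/2) ln(2 pi n) + 1/(12n)  (error below 1/(360 n^3), negligible here)
  ln(679) = 6.5206211
  n ln n = 679 * 6.5206211 = 4427.5017
  (1/2) ln(2 pi * 679) = (1/2) ln(4266.2828) = 4.1792
  1/(12*679) = 0.0001
  ln(679!) ~ 4427.5017 - 679 + 4.1792 + 0.0001 = 3752.6810
Convert to base 2: log2(679!) = 3752.6810 / ln 2 = 3752.6810 / 0.69314718 = 5413.9743
ceil(5413.9743) = 5414


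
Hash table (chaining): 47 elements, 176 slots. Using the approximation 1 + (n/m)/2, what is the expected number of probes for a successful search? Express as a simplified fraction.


Computing expected probes:
alpha = 47/176
= 1 + alpha/2
= 1 + 47/(2*176)
= (2*176 + 47) / (2*176)
= 399/352


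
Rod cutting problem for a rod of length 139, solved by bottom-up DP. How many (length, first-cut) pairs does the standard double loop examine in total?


For each subproblem length i = 1..139, the inner loop considers i possible first cuts.
Total = 1 + 2 + ... + 139
= 139*(139+1)/2
= 139*140/2 = 9730


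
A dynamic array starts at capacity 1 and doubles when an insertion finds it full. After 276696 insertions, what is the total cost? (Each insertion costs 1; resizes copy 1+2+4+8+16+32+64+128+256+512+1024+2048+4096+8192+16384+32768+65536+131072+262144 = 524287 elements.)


Insertion cost: 276696 (one per element)
Resizes occur just before inserting elements 2, 3, 5, 9, ...
Elements copied at each resize: 1 + 2 + 4 + 8 + 16 + 32 + 64 + 128 + 256 + 512 + 1024 + 2048 + 4096 + 8192 + 16384 + 32768 + 65536 + 131072 + 262144
Sum of copies = 524287 (geometric series: 2^k - 1)
Total = 276696 + 524287 = 800983


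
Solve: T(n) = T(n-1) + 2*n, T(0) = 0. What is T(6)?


Expanding the recurrence:
T(6) = T(5) + 2*6
       = T(4) + 2*5 + 2*6
       ...
       = T(0) + 2*(1 + 2 + ... + 6)
       = 0 + 2 * 6*7/2
       = 0 + 2 * 21
       = 0 + 42 = 42


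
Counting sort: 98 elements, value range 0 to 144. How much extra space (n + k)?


n = 98 (output array)
k = 145 (count array for 145 distinct values)
Extra space = 98 + 145 = 243


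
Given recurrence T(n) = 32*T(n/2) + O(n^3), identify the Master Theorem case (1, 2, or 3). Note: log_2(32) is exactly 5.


Master Theorem parameters: a=32, b=2, c=3
log_b(a) = 5
Compare b^c with a: 2^3 = 8 < 32, so c < log_b(a).
Comparing c=3 vs log_b(a)=5:
3 < 5 => Case 1
Result: T(n) = O(n^(log_2 32)) = O(n^5)
Master Theorem case = 1


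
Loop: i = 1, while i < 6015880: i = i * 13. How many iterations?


i multiplies by 13 each step:
i = 1 -> 13 -> 169 -> 2197 -> 28561 -> 371293 -> 4826809 -> 62748517 (stop)
Iterations = ceil(log_13(6015880)) = 7


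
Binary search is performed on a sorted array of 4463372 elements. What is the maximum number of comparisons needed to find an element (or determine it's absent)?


Binary search halves the search space each comparison:
  Step 1: search space = 4463372 -> 2231686
  Step 2: search space = 2231686 -> 1115843
  Step 3: search space = 1115843 -> 557921
  Step 4: search space = 557921 -> 278960
  Step 5: search space = 278960 -> 139480
  Step 6: search space = 139480 -> 69740
  Step 7: search space = 69740 -> 34870
  Step 8: search space = 34870 -> 17435
  Step 9: search space = 17435 -> 8717
  Step 10: search space = 8717 -> 4358
  Step 11: search space = 4358 -> 2179
  Step 12: search space = 2179 -> 1089
  Step 13: search space = 1089 -> 544
  Step 14: search space = 544 -> 272
  Step 15: search space = 272 -> 136
  Step 16: search space = 136 -> 68
  Step 17: search space = 68 -> 34
  Step 18: search space = 34 -> 17
  Step 19: search space = 17 -> 8
  Step 20: search space = 8 -> 4
  Step 21: search space = 4 -> 2
  Step 22: search space = 2 -> 1
  Step 23: search space = 1 (final check)
Maximum comparisons = floor(log2(4463372)) + 1 = 22 + 1 = 23


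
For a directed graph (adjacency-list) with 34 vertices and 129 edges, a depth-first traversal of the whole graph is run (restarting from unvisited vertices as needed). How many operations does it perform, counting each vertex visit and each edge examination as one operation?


A full DFS traversal visits each vertex once and examines each edge once.
V = 34
E = 129
Sum = 34 + 129 = 163


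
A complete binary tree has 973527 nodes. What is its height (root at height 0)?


In a complete binary tree, level k holds nodes 2^k .. 2^(k+1)-1 (1-indexed).
Height = floor(log2(n)) = floor(log2(973527)) = 19
Check: 2^19 = 524288 <= 973527 < 1048576 = 2^20


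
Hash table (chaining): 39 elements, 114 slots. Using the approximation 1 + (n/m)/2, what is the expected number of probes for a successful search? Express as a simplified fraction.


Computing expected probes:
alpha = 39/114
= 1 + alpha/2
= 1 + 39/(2*114)
= (2*114 + 39) / (2*114)
= 267/228 = 89/76


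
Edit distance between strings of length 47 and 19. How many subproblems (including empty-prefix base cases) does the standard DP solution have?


The table includes base cases (empty prefixes).
Rows: (m+1) = 48
Columns: (n+1) = 20
Total = 48 * 20 = 960


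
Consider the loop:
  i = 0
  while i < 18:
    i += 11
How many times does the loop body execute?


Starting at i = 0, each iteration adds 11.
Iterations until i >= 18:
  Iteration 1: i = 0 -> i = 11
  Iteration 2: i = 11 -> i = 22
Total iterations = ceil(18/11) = 2


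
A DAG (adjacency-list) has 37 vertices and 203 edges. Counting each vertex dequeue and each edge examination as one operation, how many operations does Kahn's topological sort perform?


V = 37 (vertex processing)
E = 203 (edge processing)
V + E = 37 + 203 = 240


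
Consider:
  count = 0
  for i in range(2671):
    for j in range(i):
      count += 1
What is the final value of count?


For each i, the inner loop runs i times:
  i=0: inner runs 0 times
  i=1: inner runs 1 time
  i=2: inner runs 2 times
  i=3: inner runs 3 times
  i=4: inner runs 4 times
  i=5: inner runs 5 times
  i=6: inner runs 6 times
  i=7: inner runs 7 times
  ...
Total = 0 + 1 + 2 + ... + 2670 = 2671*(2671-1)/2 = 3565785


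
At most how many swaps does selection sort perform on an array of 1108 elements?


Each of the 1107 passes places one element in its final position.
Pass 1: swap minimum into position 0
Pass 2: swap minimum of remaining into position 1
...
Pass 1107: last two elements, one swap
Maximum swaps = 1108 - 1 = 1107


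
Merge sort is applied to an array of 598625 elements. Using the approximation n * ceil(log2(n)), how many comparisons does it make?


Merge sort divides the array into halves recursively.
Number of levels = ceil(log2(598625)) = 20
At each level, approximately n = 598625 comparisons are needed for merging.
Total comparisons ~ n * ceil(log2(n)) = 598625 * 20 = 11972500


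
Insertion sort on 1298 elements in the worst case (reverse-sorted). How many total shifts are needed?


In the worst case (reverse-sorted), each element shifts past all previous:
  Element 1: 1 shifts
  Element 2: 2 shifts
  Element 3: 3 shifts
  Element 4: 4 shifts
  Element 5: 5 shifts
  ...
  Element 1297: 1297 shifts
Total = 1 + 2 + ... + 1297
= 1298*(1298-1)/2 = 841753


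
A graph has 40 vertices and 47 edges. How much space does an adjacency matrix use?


Adjacency matrix: V x V grid of entries
Space = V^2 = 40^2 = 40 * 40 = 1600


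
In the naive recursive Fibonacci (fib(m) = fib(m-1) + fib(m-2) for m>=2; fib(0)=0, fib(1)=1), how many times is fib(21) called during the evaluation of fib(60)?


Let N(m) = number of times fib(m) is called while evaluating fib(60).
N(60) = 1 (the initial call).
N(59) = 1 (only fib(60) calls it).
For 1 <= m <= 58: fib(m) is called by fib(m+1) and fib(m+2), so
  N(m) = N(m+1) + N(m+2).
fib(0) is called only by fib(2), so N(0) = N(2).
Walk down from m=60:
  N(60)=1, N(59)=1, N(58)=2, N(57)=3, N(56)=5, N(55)=8, N(54)=13, N(53)=21, N(52)=34, N(51)=55, N(50)=89, N(49)=144, N(48)=233, N(47)=377, N(46)=610, N(45)=987, N(44)=1597, N(43)=2584, N(42)=4181, N(41)=6765, N(40)=10946, N(39)=17711, N(38)=28657, N(37)=46368, N(36)=75025, N(35)=121393, N(34)=196418, N(33)=317811, N(32)=514229, N(31)=832040, N(30)=1346269, N(29)=2178309, N(28)=3524578, N(27)=5702887, N(26)=9227465, N(25)=14930352, N(24)=24157817, N(23)=39088169, N(22)=63245986, N(21)=102334155
N(21) = 102334155


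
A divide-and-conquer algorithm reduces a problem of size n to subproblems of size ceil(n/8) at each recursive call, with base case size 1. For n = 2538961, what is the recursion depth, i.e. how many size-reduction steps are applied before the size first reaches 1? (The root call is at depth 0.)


Each step divides the size by 8 (rounding up); after k steps the size is ceil(n/8^k), which equals 1 exactly when 8^k >= n.
So the depth is the smallest k with 8^k >= 2538961, i.e. ceil(log_8(2538961)).
8^7 = 2097152 < 2538961 <= 16777216 = 8^8
Recursion depth = 8


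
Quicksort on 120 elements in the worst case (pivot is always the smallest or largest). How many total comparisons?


In the worst case, each partition step picks the worst pivot:
  Partition 1: 119 comparisons (n-1 elements to compare)
  Partition 2: 118 comparisons
  Partition 3: 117 comparisons
  Partition 4: 116 comparisons
  Partition 5: 115 comparisons
  ...
  Last partition: 0 comparisons
Total = (n-1) + (n-2) + ... + 1 + 0 = n*(n-1)/2
= 120*119/2 = 7140


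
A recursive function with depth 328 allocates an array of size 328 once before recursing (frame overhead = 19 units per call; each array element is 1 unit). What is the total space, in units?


Array allocation: 328 units (allocated once)
Stack frames: 328 deep * 19 per frame = 6232 units
Total = 328 + 6232 = 6560


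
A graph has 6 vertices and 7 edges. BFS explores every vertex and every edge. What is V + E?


A full BFS traversal dequeues each vertex once and examines each edge once.
Vertex visits: 6
Edge visits: 7
V + E = 6 + 7 = 13


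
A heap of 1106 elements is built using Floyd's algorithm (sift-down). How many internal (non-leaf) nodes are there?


Leaf nodes occupy roughly half the array.
Sift-down is called for each internal node, starting from the last one.
Internal nodes = floor(n/2) = floor(1106/2) = 553


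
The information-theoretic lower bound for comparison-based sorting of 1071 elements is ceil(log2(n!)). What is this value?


A binary decision tree of height h has at most 2^h leaves and needs at least n! of them, so h >= ceil(log2(n!)).
1071! is far too large to multiply out, so use Stirling's series:
  ln(n!) ~ n ln n - n + (1/2) ln(2 pi n) + 1/(12n)  (error below 1/(360 n^3), negligible here)
  ln(1071) = 6.9763481
  n ln n = 1071 * 6.9763481 = 7471.6688
  (1/2) ln(2 pi * 1071) = (1/2) ln(6729.2915) = 4.4071
  1/(12*1071) = 0.0001
  ln(1071!) ~ 7471.6688 - 1071 + 4.4071 + 0.0001 = 6405.0760
Convert to base 2: log2(1071!) = 6405.0760 / ln 2 = 6405.0760 / 0.69314718 = 9240.5714
ceil(9240.5714) = 9241


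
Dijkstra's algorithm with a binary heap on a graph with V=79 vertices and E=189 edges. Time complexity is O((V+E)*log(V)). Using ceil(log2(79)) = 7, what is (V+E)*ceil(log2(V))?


Dijkstra with a binary heap: each vertex is extracted once, each edge may relax once.
Each heap operation costs O(log V).
V + E = 79 + 189 = 268
ceil(log2(79)) = 7 (since 2^6 = 64 < 79 <= 128 = 2^7)
Total heap work = (V+E) * ceil(log2(V)) = 268 * 7 = 1876


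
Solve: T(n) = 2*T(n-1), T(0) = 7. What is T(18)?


Unrolling:
T(18) = 2*T(17) = 2^2*T(16) = ... = 2^18*T(0)
= 2^18 * 7
= 262144 * 7 = 1835008


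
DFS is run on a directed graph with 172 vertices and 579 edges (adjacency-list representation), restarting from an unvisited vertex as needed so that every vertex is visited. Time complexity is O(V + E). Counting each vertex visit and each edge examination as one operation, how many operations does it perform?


A full DFS traversal processes each vertex exactly once (push/pop on stack).
Each directed edge is examined once.
V = 172, E = 579
V + E = 751


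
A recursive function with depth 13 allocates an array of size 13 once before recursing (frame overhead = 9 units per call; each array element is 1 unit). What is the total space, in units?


Array allocation: 13 units (allocated once)
Stack frames: 13 deep * 9 per frame = 117 units
Total = 13 + 117 = 130


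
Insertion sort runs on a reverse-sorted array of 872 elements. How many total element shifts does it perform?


Sum of shifts = 1 + 2 + 3 + ... + 871
= 872 * 871 / 2
= 759512 / 2
= 379756


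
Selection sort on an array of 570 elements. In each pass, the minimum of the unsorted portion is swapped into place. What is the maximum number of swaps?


Selection sort performs one swap per pass:
  Pass 1: find min in positions 0 to 569, swap with position 0
  Pass 2: find min in positions 1 to 569, swap with position 1
  Pass 3: find min in positions 2 to 569, swap with position 2
  Pass 4: find min in positions 3 to 569, swap with position 3
  Pass 5: find min in positions 4 to 569, swap with position 4
  ... (564 more passes)
Total passes (and swaps) = n - 1 = 570 - 1 = 569


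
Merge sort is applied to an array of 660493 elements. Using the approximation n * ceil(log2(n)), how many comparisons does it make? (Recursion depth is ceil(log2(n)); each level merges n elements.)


Merge sort divides the array into halves recursively.
Number of levels = ceil(log2(660493)) = 20
At each level, approximately n = 660493 comparisons are needed for merging.
Total comparisons ~ n * ceil(log2(n)) = 660493 * 20 = 13209860
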